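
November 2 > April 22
True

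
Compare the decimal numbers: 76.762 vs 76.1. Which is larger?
76.762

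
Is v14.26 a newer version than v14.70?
No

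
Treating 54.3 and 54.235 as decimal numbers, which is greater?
54.3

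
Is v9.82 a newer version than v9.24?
Yes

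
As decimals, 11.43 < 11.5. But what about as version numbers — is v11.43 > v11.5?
True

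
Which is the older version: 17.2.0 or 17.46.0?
17.2.0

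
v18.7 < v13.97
False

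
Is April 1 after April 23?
No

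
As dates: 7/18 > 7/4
True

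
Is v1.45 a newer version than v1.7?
Yes. Version numbers are compared segment by segment as integers, not as decimals: minor version 45 > 7, so v1.45 > v1.7 (even though the decimal 1.45 < 1.7).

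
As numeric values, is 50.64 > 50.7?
False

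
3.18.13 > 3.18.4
True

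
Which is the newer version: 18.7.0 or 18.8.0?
18.8.0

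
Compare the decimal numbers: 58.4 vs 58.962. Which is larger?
58.962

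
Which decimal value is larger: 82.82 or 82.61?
82.82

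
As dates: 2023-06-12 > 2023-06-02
True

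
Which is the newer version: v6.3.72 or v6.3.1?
v6.3.72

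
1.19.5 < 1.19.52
True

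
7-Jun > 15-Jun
False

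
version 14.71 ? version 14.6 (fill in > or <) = >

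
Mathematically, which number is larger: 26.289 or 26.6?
26.6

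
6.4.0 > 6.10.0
False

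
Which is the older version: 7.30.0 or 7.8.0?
7.8.0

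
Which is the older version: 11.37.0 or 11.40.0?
11.37.0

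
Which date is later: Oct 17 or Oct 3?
Oct 17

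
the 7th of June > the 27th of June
False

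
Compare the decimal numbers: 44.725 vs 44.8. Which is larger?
44.8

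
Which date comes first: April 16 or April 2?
April 2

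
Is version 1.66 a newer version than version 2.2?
No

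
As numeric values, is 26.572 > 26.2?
True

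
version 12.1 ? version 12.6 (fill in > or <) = <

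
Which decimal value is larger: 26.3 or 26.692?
26.692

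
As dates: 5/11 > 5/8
True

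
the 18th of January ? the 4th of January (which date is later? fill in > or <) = >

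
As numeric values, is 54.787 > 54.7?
True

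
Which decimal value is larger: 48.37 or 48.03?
48.37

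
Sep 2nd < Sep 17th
True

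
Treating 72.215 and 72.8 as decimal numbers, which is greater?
72.8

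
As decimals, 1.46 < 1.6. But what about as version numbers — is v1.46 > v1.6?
True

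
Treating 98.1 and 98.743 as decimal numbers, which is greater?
98.743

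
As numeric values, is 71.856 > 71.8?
True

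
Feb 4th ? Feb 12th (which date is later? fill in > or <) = <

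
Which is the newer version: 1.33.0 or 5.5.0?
5.5.0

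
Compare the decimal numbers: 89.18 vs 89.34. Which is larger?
89.34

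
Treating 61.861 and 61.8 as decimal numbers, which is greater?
61.861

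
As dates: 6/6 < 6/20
True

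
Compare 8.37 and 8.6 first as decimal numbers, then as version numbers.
As decimals: 8.37 < 8.6. As versions: v8.37 > v8.6 (minor version 37 > 6).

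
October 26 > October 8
True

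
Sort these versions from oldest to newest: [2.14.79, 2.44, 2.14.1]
[2.14.1, 2.14.79, 2.44]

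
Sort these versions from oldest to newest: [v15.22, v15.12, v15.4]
[v15.4, v15.12, v15.22]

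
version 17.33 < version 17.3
False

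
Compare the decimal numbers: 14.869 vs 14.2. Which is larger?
14.869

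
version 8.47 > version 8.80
False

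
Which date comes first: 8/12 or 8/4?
8/4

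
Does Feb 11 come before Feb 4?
No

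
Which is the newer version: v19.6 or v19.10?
v19.10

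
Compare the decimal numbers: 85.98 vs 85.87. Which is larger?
85.98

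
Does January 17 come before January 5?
No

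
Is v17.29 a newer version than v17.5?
Yes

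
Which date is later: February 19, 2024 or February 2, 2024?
February 19, 2024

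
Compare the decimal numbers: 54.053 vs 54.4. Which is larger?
54.4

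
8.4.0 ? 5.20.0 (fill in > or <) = >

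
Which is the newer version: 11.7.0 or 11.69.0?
11.69.0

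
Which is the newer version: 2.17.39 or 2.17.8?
2.17.39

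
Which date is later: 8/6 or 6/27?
8/6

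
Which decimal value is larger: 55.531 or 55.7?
55.7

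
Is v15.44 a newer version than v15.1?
Yes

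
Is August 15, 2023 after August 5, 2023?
Yes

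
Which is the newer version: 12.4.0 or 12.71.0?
12.71.0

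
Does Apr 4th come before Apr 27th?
Yes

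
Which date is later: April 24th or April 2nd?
April 24th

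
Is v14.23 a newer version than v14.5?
Yes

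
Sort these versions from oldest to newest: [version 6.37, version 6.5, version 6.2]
[version 6.2, version 6.5, version 6.37]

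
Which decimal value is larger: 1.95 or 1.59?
1.95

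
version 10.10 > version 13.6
False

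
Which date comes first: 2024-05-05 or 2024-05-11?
2024-05-05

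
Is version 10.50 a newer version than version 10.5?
Yes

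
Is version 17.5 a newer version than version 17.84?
No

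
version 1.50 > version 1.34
True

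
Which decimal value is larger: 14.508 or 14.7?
14.7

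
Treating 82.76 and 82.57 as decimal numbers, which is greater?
82.76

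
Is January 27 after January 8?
Yes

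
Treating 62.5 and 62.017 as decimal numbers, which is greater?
62.5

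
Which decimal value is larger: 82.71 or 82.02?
82.71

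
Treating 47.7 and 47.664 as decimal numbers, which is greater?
47.7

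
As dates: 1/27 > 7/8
False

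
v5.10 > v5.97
False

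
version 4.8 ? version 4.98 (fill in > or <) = <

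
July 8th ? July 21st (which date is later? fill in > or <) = <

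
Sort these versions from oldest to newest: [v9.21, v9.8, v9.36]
[v9.8, v9.21, v9.36]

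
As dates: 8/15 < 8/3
False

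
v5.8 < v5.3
False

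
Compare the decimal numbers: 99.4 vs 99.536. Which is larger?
99.536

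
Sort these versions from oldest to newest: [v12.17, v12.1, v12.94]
[v12.1, v12.17, v12.94]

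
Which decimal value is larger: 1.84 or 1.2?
1.84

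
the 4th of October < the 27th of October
True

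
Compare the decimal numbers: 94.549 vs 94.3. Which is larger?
94.549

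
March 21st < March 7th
False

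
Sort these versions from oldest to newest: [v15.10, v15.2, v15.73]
[v15.2, v15.10, v15.73]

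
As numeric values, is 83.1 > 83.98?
False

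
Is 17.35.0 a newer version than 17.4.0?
Yes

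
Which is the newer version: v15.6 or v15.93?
v15.93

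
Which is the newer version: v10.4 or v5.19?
v10.4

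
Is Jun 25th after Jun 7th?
Yes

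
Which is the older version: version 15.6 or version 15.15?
version 15.6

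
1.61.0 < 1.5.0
False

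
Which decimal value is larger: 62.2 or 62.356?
62.356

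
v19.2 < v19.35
True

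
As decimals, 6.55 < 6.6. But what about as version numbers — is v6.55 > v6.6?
True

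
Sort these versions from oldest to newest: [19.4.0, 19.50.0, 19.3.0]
[19.3.0, 19.4.0, 19.50.0]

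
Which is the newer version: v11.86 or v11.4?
v11.86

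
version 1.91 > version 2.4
False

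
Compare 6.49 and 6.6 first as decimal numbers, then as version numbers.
As decimals: 6.49 < 6.6. As versions: v6.49 > v6.6 (minor version 49 > 6).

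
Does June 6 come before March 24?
No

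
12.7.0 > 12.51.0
False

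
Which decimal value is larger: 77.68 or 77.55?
77.68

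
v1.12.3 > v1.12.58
False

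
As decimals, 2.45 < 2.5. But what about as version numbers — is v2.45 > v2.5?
True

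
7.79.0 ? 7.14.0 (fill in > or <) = >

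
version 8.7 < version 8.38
True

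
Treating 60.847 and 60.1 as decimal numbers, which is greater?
60.847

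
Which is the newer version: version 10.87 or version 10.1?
version 10.87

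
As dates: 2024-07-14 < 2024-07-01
False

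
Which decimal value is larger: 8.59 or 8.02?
8.59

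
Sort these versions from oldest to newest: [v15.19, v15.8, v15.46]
[v15.8, v15.19, v15.46]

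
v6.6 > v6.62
False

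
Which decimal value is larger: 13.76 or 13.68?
13.76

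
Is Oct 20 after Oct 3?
Yes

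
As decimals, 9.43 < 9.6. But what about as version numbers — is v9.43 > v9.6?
True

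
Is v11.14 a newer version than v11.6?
Yes. Version numbers are compared segment by segment as integers, not as decimals: minor version 14 > 6, so v11.14 > v11.6 (even though the decimal 11.14 < 11.6).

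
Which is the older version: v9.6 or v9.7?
v9.6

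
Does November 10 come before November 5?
No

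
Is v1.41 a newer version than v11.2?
No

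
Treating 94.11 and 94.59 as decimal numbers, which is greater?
94.59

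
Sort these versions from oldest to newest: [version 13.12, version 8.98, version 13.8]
[version 8.98, version 13.8, version 13.12]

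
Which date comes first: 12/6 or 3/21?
3/21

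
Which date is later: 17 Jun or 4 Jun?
17 Jun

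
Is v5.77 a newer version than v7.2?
No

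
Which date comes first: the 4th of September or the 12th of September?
the 4th of September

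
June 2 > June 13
False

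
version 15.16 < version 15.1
False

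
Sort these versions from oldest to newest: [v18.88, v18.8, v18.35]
[v18.8, v18.35, v18.88]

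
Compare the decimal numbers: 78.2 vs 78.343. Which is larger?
78.343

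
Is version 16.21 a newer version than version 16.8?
Yes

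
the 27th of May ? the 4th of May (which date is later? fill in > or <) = >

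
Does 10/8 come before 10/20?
Yes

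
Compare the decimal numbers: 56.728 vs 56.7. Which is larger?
56.728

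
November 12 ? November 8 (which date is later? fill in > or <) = >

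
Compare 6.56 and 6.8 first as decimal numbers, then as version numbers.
As decimals: 6.56 < 6.8. As versions: v6.56 > v6.8 (minor version 56 > 8).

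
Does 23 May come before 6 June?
Yes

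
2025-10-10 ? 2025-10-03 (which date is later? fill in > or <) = >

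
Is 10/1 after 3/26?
Yes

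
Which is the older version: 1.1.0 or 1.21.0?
1.1.0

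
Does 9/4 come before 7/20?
No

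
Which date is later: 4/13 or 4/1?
4/13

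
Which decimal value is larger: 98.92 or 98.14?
98.92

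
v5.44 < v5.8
False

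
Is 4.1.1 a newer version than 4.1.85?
No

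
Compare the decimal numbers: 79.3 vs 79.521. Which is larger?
79.521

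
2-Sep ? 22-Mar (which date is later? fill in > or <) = >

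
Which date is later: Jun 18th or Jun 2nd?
Jun 18th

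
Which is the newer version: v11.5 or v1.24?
v11.5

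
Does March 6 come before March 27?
Yes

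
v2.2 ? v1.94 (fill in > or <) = >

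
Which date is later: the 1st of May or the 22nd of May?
the 22nd of May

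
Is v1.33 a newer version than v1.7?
Yes. Version numbers are compared segment by segment as integers, not as decimals: minor version 33 > 7, so v1.33 > v1.7 (even though the decimal 1.33 < 1.7).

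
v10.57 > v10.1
True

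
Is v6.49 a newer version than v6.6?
Yes. Version numbers are compared segment by segment as integers, not as decimals: minor version 49 > 6, so v6.49 > v6.6 (even though the decimal 6.49 < 6.6).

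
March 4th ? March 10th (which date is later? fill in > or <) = <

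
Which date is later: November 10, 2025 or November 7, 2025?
November 10, 2025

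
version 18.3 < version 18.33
True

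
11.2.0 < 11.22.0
True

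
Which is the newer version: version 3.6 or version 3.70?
version 3.70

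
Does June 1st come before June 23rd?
Yes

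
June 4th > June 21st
False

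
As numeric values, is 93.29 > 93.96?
False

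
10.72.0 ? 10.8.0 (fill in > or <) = >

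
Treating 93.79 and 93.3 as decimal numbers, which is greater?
93.79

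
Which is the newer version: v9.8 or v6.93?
v9.8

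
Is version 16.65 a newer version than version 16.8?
Yes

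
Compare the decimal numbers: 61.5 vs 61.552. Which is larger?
61.552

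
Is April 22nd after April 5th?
Yes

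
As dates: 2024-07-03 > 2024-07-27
False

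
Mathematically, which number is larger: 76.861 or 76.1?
76.861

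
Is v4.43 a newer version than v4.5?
Yes. Version numbers are compared segment by segment as integers, not as decimals: minor version 43 > 5, so v4.43 > v4.5 (even though the decimal 4.43 < 4.5).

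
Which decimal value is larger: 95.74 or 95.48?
95.74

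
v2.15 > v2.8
True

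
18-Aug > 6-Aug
True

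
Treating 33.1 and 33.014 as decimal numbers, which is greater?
33.1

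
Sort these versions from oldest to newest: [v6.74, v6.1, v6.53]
[v6.1, v6.53, v6.74]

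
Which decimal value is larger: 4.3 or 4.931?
4.931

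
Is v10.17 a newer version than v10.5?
Yes. Version numbers are compared segment by segment as integers, not as decimals: minor version 17 > 5, so v10.17 > v10.5 (even though the decimal 10.17 < 10.5).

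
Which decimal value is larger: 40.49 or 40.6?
40.6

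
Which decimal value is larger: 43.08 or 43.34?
43.34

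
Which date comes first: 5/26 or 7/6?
5/26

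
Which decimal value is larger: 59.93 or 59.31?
59.93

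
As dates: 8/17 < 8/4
False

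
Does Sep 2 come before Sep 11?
Yes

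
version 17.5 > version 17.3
True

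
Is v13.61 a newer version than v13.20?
Yes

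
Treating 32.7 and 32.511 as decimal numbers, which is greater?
32.7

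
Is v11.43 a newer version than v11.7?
Yes. Version numbers are compared segment by segment as integers, not as decimals: minor version 43 > 7, so v11.43 > v11.7 (even though the decimal 11.43 < 11.7).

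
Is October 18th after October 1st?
Yes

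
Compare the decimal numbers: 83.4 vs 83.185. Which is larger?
83.4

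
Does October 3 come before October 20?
Yes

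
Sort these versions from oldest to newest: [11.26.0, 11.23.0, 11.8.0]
[11.8.0, 11.23.0, 11.26.0]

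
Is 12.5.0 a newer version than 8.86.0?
Yes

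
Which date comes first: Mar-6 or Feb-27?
Feb-27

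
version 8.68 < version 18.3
True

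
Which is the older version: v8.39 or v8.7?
v8.7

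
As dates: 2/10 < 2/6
False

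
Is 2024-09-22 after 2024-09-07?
Yes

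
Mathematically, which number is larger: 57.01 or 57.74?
57.74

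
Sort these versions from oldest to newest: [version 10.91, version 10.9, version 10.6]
[version 10.6, version 10.9, version 10.91]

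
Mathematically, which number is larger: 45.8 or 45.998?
45.998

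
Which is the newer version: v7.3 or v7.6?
v7.6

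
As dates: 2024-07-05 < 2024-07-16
True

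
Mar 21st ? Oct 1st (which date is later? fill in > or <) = <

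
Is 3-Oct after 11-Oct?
No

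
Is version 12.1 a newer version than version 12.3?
No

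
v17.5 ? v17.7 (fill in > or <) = <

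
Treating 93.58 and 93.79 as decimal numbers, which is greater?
93.79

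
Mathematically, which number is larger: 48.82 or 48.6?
48.82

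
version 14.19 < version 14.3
False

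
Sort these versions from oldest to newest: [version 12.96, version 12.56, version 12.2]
[version 12.2, version 12.56, version 12.96]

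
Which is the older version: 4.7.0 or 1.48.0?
1.48.0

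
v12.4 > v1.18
True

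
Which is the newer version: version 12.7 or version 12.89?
version 12.89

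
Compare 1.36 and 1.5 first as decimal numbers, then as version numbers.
As decimals: 1.36 < 1.5. As versions: v1.36 > v1.5 (minor version 36 > 5).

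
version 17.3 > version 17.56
False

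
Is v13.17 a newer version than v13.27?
No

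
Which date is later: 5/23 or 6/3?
6/3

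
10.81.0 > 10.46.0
True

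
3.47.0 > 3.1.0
True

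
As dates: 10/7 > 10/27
False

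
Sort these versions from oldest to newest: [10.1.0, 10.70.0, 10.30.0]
[10.1.0, 10.30.0, 10.70.0]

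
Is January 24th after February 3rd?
No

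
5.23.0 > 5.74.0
False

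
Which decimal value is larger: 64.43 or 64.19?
64.43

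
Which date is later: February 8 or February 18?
February 18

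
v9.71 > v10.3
False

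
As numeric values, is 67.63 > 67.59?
True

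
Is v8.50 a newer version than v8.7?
Yes. Version numbers are compared segment by segment as integers, not as decimals: minor version 50 > 7, so v8.50 > v8.7 (even though the decimal 8.50 < 8.7).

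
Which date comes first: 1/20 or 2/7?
1/20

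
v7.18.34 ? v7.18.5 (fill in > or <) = >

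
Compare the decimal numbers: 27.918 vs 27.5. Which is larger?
27.918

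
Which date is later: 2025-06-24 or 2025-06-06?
2025-06-24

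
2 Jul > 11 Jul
False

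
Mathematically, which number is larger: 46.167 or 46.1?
46.167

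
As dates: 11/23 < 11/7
False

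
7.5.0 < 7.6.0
True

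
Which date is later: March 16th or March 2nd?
March 16th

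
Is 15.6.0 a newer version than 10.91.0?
Yes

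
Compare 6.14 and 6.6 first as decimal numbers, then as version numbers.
As decimals: 6.14 < 6.6. As versions: v6.14 > v6.6 (minor version 14 > 6).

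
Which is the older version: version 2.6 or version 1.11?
version 1.11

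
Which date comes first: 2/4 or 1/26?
1/26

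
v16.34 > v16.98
False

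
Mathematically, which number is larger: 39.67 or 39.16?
39.67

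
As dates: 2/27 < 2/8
False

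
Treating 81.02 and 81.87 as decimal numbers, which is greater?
81.87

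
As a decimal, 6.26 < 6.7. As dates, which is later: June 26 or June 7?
June 26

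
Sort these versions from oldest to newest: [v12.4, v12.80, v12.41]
[v12.4, v12.41, v12.80]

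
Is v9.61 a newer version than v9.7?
Yes. Version numbers are compared segment by segment as integers, not as decimals: minor version 61 > 7, so v9.61 > v9.7 (even though the decimal 9.61 < 9.7).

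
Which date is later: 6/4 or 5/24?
6/4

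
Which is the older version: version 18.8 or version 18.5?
version 18.5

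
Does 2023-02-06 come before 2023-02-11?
Yes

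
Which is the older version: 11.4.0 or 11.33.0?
11.4.0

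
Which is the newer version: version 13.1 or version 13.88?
version 13.88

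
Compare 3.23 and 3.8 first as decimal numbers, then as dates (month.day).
As decimals: 3.23 < 3.8. As dates: 3/23 is later than 3/8 (day 23 > day 8).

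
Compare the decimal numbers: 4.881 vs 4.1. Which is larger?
4.881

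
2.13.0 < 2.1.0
False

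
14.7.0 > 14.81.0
False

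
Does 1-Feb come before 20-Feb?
Yes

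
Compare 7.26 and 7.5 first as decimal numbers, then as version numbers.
As decimals: 7.26 < 7.5. As versions: v7.26 > v7.5 (minor version 26 > 5).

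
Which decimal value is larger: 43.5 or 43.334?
43.5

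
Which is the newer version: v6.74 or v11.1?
v11.1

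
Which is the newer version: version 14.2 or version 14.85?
version 14.85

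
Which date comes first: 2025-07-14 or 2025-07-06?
2025-07-06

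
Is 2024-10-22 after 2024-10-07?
Yes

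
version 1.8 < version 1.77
True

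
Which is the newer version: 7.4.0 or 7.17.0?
7.17.0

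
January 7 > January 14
False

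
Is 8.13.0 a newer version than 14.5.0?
No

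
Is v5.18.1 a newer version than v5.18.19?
No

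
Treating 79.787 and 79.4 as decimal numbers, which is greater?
79.787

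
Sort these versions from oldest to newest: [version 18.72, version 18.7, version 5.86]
[version 5.86, version 18.7, version 18.72]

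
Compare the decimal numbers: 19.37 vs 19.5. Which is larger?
19.5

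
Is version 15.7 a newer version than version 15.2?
Yes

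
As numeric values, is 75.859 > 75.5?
True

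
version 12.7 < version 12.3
False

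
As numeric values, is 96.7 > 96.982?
False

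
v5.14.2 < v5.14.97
True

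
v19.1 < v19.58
True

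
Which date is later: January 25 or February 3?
February 3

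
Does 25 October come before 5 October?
No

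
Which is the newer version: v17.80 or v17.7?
v17.80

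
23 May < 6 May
False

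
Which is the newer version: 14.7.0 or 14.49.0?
14.49.0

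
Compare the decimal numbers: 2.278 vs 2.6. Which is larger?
2.6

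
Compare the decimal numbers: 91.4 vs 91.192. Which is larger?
91.4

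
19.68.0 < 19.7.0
False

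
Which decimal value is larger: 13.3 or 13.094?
13.3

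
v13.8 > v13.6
True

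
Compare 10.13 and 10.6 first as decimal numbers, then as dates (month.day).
As decimals: 10.13 < 10.6. As dates: 10/13 is later than 10/6 (day 13 > day 6).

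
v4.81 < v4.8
False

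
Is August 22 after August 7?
Yes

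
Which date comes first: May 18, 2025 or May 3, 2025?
May 3, 2025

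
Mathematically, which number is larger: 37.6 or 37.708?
37.708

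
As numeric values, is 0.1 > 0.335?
False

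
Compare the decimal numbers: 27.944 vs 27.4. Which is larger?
27.944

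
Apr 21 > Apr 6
True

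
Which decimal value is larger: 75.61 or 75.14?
75.61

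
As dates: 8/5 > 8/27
False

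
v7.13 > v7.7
True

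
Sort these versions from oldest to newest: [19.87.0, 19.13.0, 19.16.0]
[19.13.0, 19.16.0, 19.87.0]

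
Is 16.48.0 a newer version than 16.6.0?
Yes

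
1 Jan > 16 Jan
False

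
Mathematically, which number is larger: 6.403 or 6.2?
6.403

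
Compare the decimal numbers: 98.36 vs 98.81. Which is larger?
98.81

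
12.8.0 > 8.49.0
True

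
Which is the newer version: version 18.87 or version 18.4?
version 18.87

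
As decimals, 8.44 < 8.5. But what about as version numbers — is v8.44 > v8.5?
True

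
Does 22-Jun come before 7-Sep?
Yes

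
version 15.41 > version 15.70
False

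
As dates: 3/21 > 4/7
False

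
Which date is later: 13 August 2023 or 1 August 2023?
13 August 2023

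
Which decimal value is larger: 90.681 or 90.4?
90.681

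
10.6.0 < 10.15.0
True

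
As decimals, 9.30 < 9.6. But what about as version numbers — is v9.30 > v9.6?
True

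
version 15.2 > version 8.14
True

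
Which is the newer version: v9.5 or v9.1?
v9.5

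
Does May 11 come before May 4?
No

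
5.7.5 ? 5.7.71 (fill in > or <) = <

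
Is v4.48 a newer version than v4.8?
Yes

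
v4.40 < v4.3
False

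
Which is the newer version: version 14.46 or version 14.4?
version 14.46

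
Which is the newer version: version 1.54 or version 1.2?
version 1.54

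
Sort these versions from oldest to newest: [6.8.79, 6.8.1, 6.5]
[6.5, 6.8.1, 6.8.79]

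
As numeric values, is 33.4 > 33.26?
True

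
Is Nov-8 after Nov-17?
No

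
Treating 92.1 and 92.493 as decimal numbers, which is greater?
92.493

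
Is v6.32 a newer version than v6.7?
Yes. Version numbers are compared segment by segment as integers, not as decimals: minor version 32 > 7, so v6.32 > v6.7 (even though the decimal 6.32 < 6.7).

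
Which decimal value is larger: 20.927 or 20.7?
20.927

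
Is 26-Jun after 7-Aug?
No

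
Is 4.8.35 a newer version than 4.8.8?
Yes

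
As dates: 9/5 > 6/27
True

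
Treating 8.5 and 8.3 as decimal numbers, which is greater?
8.5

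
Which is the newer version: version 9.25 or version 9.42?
version 9.42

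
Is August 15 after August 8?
Yes. Day 15 comes after day 8 in August — this is a date comparison, not a decimal one (the decimal 8.15 would be smaller than 8.8).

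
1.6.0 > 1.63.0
False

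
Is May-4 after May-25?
No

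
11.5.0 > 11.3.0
True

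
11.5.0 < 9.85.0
False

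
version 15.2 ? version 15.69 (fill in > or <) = <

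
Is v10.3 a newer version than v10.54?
No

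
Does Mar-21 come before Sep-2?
Yes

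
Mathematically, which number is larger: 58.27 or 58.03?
58.27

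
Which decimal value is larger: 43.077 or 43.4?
43.4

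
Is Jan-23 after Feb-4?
No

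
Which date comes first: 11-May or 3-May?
3-May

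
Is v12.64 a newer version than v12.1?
Yes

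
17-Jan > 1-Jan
True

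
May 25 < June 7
True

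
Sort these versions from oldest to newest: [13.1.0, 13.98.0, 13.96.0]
[13.1.0, 13.96.0, 13.98.0]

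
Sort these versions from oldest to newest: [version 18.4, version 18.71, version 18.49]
[version 18.4, version 18.49, version 18.71]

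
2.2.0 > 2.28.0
False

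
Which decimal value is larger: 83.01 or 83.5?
83.5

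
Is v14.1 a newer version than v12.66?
Yes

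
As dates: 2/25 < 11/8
True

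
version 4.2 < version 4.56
True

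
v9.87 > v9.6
True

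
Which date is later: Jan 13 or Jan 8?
Jan 13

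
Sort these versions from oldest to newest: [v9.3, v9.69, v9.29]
[v9.3, v9.29, v9.69]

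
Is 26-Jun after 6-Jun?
Yes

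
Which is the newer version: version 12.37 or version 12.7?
version 12.37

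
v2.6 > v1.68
True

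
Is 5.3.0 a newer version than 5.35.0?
No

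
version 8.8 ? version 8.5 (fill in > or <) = >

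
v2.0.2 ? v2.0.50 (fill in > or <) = <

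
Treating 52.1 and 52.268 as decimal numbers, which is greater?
52.268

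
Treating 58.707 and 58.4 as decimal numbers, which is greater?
58.707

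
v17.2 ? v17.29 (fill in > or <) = <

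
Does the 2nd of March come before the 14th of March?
Yes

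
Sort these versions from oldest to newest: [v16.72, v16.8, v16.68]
[v16.8, v16.68, v16.72]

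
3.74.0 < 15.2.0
True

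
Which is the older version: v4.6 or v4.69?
v4.6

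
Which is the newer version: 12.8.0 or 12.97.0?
12.97.0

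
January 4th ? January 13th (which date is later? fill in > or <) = <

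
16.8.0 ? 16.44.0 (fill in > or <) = <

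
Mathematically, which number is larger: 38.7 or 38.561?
38.7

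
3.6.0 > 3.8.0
False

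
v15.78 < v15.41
False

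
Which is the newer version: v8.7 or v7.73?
v8.7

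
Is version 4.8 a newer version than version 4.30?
No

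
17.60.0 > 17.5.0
True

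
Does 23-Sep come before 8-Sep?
No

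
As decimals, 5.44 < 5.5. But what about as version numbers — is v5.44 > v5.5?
True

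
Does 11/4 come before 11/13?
Yes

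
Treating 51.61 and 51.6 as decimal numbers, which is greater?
51.61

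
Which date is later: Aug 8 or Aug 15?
Aug 15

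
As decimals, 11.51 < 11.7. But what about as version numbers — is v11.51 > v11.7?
True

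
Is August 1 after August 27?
No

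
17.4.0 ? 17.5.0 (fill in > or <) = <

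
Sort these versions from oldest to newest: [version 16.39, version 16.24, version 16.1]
[version 16.1, version 16.24, version 16.39]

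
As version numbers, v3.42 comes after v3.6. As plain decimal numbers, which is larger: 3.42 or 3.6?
3.6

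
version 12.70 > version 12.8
True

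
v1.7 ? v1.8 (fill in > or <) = <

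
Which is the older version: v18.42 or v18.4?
v18.4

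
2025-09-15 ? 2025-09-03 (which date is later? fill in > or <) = >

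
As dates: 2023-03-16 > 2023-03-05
True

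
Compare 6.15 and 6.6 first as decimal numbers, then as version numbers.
As decimals: 6.15 < 6.6. As versions: v6.15 > v6.6 (minor version 15 > 6).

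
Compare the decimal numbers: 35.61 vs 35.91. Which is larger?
35.91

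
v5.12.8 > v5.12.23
False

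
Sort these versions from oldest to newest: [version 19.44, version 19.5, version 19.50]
[version 19.5, version 19.44, version 19.50]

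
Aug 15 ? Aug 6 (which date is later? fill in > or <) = >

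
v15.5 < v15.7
True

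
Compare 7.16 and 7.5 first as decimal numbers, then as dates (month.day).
As decimals: 7.16 < 7.5. As dates: 7/16 is later than 7/5 (day 16 > day 5).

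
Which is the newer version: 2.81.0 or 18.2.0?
18.2.0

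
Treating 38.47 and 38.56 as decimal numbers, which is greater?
38.56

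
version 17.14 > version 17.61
False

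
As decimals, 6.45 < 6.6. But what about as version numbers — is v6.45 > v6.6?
True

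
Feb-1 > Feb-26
False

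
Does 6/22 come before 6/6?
No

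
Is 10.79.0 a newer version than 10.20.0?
Yes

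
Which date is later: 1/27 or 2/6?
2/6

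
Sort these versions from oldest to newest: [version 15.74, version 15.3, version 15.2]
[version 15.2, version 15.3, version 15.74]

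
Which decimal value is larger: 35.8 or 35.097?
35.8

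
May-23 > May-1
True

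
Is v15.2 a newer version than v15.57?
No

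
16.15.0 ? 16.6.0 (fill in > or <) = >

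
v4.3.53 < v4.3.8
False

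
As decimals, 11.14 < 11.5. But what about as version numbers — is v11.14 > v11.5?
True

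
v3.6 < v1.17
False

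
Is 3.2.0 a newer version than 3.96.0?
No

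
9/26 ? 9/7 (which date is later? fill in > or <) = >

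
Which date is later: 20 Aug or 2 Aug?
20 Aug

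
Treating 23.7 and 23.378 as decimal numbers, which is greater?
23.7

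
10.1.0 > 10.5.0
False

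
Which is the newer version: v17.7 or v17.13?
v17.13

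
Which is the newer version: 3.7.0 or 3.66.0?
3.66.0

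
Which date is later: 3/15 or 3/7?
3/15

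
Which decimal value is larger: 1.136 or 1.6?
1.6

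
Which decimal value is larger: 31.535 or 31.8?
31.8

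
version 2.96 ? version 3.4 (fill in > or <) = <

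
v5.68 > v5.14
True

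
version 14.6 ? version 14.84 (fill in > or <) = <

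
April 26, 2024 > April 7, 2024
True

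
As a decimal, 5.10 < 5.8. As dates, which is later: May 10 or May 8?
May 10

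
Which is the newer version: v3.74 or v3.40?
v3.74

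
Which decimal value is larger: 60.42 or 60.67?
60.67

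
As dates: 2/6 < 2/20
True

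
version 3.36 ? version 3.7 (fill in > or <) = >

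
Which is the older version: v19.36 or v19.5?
v19.5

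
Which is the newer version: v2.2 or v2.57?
v2.57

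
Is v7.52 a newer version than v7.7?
Yes. Version numbers are compared segment by segment as integers, not as decimals: minor version 52 > 7, so v7.52 > v7.7 (even though the decimal 7.52 < 7.7).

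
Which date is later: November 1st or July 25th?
November 1st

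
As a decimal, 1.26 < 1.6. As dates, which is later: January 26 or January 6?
January 26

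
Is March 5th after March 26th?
No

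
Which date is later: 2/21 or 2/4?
2/21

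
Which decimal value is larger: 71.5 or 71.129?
71.5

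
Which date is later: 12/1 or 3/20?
12/1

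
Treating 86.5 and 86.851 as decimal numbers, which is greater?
86.851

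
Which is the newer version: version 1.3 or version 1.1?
version 1.3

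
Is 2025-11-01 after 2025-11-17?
No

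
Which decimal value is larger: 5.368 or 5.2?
5.368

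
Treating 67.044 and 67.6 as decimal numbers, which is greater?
67.6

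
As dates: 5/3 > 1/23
True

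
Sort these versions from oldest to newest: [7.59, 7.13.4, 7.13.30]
[7.13.4, 7.13.30, 7.59]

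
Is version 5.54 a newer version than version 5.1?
Yes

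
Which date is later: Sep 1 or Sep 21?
Sep 21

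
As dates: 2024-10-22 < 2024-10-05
False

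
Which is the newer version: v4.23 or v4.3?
v4.23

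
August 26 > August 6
True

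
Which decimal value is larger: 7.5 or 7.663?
7.663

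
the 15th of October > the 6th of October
True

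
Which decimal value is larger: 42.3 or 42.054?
42.3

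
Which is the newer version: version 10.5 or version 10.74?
version 10.74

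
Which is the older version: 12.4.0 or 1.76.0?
1.76.0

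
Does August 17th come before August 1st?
No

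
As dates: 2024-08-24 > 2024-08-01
True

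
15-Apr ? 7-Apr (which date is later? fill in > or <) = >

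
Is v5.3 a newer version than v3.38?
Yes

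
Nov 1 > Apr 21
True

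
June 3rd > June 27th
False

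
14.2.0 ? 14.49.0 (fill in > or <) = <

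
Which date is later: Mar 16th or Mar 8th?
Mar 16th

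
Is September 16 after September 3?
Yes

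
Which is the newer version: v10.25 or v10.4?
v10.25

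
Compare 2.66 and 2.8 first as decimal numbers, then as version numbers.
As decimals: 2.66 < 2.8. As versions: v2.66 > v2.8 (minor version 66 > 8).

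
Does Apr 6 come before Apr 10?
Yes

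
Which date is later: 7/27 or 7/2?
7/27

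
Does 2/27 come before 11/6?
Yes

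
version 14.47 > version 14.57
False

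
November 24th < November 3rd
False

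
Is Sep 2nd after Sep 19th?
No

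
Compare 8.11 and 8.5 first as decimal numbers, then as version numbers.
As decimals: 8.11 < 8.5. As versions: v8.11 > v8.5 (minor version 11 > 5).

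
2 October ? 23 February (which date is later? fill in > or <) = >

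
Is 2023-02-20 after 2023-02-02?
Yes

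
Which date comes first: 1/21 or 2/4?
1/21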